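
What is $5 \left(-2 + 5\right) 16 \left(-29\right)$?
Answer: $-6960$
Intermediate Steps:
$5 \left(-2 + 5\right) 16 \left(-29\right) = 5 \cdot 3 \cdot 16 \left(-29\right) = 15 \cdot 16 \left(-29\right) = 240 \left(-29\right) = -6960$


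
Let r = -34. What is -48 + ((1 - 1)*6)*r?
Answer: -48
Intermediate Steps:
-48 + ((1 - 1)*6)*r = -48 + ((1 - 1)*6)*(-34) = -48 + (0*6)*(-34) = -48 + 0*(-34) = -48 + 0 = -48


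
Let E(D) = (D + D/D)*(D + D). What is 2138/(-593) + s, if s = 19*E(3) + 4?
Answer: 270642/593 ≈ 456.39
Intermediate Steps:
E(D) = 2*D*(1 + D) (E(D) = (D + 1)*(2*D) = (1 + D)*(2*D) = 2*D*(1 + D))
s = 460 (s = 19*(2*3*(1 + 3)) + 4 = 19*(2*3*4) + 4 = 19*24 + 4 = 456 + 4 = 460)
2138/(-593) + s = 2138/(-593) + 460 = 2138*(-1/593) + 460 = -2138/593 + 460 = 270642/593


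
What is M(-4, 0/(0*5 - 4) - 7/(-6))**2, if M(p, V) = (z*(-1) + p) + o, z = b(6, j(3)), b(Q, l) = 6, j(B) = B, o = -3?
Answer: 169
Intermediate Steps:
z = 6
M(p, V) = -9 + p (M(p, V) = (6*(-1) + p) - 3 = (-6 + p) - 3 = -9 + p)
M(-4, 0/(0*5 - 4) - 7/(-6))**2 = (-9 - 4)**2 = (-13)**2 = 169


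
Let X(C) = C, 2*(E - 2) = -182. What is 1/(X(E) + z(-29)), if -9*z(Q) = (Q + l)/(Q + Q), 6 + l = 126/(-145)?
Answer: -75690/6741611 ≈ -0.011227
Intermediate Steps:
E = -89 (E = 2 + (½)*(-182) = 2 - 91 = -89)
l = -996/145 (l = -6 + 126/(-145) = -6 + 126*(-1/145) = -6 - 126/145 = -996/145 ≈ -6.8690)
z(Q) = -(-996/145 + Q)/(18*Q) (z(Q) = -(Q - 996/145)/(9*(Q + Q)) = -(-996/145 + Q)/(9*(2*Q)) = -(-996/145 + Q)*1/(2*Q)/9 = -(-996/145 + Q)/(18*Q))
1/(X(E) + z(-29)) = 1/(-89 + (1/2610)*(996 - 145*(-29))/(-29)) = 1/(-89 + (1/2610)*(-1/29)*(996 + 4205)) = 1/(-89 + (1/2610)*(-1/29)*5201) = 1/(-89 - 5201/75690) = 1/(-6741611/75690) = -75690/6741611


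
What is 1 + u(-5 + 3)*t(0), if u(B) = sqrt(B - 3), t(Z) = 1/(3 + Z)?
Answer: 1 + I*sqrt(5)/3 ≈ 1.0 + 0.74536*I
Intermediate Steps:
u(B) = sqrt(-3 + B)
1 + u(-5 + 3)*t(0) = 1 + sqrt(-3 + (-5 + 3))/(3 + 0) = 1 + sqrt(-3 - 2)/3 = 1 + sqrt(-5)*(1/3) = 1 + (I*sqrt(5))*(1/3) = 1 + I*sqrt(5)/3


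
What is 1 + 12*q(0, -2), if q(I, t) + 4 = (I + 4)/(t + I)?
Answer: -71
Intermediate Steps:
q(I, t) = -4 + (4 + I)/(I + t) (q(I, t) = -4 + (I + 4)/(t + I) = -4 + (4 + I)/(I + t))
1 + 12*q(0, -2) = 1 + 12*((4 - 4*(-2) - 3*0)/(0 - 2)) = 1 + 12*((4 + 8 + 0)/(-2)) = 1 + 12*(-½*12) = 1 + 12*(-6) = 1 - 72 = -71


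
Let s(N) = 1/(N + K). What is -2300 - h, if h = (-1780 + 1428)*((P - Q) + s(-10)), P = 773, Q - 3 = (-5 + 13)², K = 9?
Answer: 245860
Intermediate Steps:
s(N) = 1/(9 + N) (s(N) = 1/(N + 9) = 1/(9 + N))
Q = 67 (Q = 3 + (-5 + 13)² = 3 + 8² = 3 + 64 = 67)
h = -248160 (h = (-1780 + 1428)*((773 - 1*67) + 1/(9 - 10)) = -352*((773 - 67) + 1/(-1)) = -352*(706 - 1) = -352*705 = -248160)
-2300 - h = -2300 - 1*(-248160) = -2300 + 248160 = 245860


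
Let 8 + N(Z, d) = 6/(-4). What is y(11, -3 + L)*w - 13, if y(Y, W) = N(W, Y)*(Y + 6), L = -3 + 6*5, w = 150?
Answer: -24238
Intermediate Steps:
L = 27 (L = -3 + 30 = 27)
N(Z, d) = -19/2 (N(Z, d) = -8 + 6/(-4) = -8 + 6*(-¼) = -8 - 3/2 = -19/2)
y(Y, W) = -57 - 19*Y/2 (y(Y, W) = -19*(Y + 6)/2 = -19*(6 + Y)/2 = -57 - 19*Y/2)
y(11, -3 + L)*w - 13 = (-57 - 19/2*11)*150 - 13 = (-57 - 209/2)*150 - 13 = -323/2*150 - 13 = -24225 - 13 = -24238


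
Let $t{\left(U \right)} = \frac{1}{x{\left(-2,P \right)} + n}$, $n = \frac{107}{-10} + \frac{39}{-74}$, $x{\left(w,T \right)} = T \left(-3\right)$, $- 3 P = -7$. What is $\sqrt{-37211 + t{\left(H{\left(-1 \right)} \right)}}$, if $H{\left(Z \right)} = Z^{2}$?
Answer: $\frac{i \sqrt{105775995711}}{1686} \approx 192.9 i$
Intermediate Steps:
$P = \frac{7}{3}$ ($P = \left(- \frac{1}{3}\right) \left(-7\right) = \frac{7}{3} \approx 2.3333$)
$x{\left(w,T \right)} = - 3 T$
$n = - \frac{2077}{185}$ ($n = 107 \left(- \frac{1}{10}\right) + 39 \left(- \frac{1}{74}\right) = - \frac{107}{10} - \frac{39}{74} = - \frac{2077}{185} \approx -11.227$)
$t{\left(U \right)} = - \frac{185}{3372}$ ($t{\left(U \right)} = \frac{1}{\left(-3\right) \frac{7}{3} - \frac{2077}{185}} = \frac{1}{-7 - \frac{2077}{185}} = \frac{1}{- \frac{3372}{185}} = - \frac{185}{3372}$)
$\sqrt{-37211 + t{\left(H{\left(-1 \right)} \right)}} = \sqrt{-37211 - \frac{185}{3372}} = \sqrt{- \frac{125475677}{3372}} = \frac{i \sqrt{105775995711}}{1686}$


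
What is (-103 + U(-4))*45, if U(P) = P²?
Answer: -3915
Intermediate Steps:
(-103 + U(-4))*45 = (-103 + (-4)²)*45 = (-103 + 16)*45 = -87*45 = -3915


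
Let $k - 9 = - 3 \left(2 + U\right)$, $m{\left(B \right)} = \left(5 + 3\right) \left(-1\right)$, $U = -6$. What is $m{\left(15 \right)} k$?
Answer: $-168$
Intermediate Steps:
$m{\left(B \right)} = -8$ ($m{\left(B \right)} = 8 \left(-1\right) = -8$)
$k = 21$ ($k = 9 - 3 \left(2 - 6\right) = 9 - -12 = 9 + 12 = 21$)
$m{\left(15 \right)} k = \left(-8\right) 21 = -168$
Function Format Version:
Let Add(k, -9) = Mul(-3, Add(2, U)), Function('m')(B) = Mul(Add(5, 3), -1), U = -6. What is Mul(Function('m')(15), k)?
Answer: -168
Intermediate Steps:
Function('m')(B) = -8 (Function('m')(B) = Mul(8, -1) = -8)
k = 21 (k = Add(9, Mul(-3, Add(2, -6))) = Add(9, Mul(-3, -4)) = Add(9, 12) = 21)
Mul(Function('m')(15), k) = Mul(-8, 21) = -168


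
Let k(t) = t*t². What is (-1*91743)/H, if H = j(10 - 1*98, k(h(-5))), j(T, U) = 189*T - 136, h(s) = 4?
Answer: 91743/16768 ≈ 5.4713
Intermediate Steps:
k(t) = t³
j(T, U) = -136 + 189*T
H = -16768 (H = -136 + 189*(10 - 1*98) = -136 + 189*(10 - 98) = -136 + 189*(-88) = -136 - 16632 = -16768)
(-1*91743)/H = -1*91743/(-16768) = -91743*(-1/16768) = 91743/16768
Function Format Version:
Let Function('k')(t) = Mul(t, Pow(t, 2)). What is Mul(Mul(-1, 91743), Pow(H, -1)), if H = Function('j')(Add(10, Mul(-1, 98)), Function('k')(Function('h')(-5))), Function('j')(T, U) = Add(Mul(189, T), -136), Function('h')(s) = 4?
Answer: Rational(91743, 16768) ≈ 5.4713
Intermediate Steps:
Function('k')(t) = Pow(t, 3)
Function('j')(T, U) = Add(-136, Mul(189, T))
H = -16768 (H = Add(-136, Mul(189, Add(10, Mul(-1, 98)))) = Add(-136, Mul(189, Add(10, -98))) = Add(-136, Mul(189, -88)) = Add(-136, -16632) = -16768)
Mul(Mul(-1, 91743), Pow(H, -1)) = Mul(Mul(-1, 91743), Pow(-16768, -1)) = Mul(-91743, Rational(-1, 16768)) = Rational(91743, 16768)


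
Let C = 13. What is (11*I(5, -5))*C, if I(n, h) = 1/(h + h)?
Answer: -143/10 ≈ -14.300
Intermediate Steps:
I(n, h) = 1/(2*h)
(11*I(5, -5))*C = (11*((½)/(-5)))*13 = (11*((½)*(-⅕)))*13 = (11*(-⅒))*13 = -11/10*13 = -143/10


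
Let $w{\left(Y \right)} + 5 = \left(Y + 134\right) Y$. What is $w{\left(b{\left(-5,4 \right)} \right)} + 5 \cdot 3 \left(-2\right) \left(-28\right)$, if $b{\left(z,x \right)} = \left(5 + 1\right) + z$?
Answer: $970$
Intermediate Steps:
$b{\left(z,x \right)} = 6 + z$
$w{\left(Y \right)} = -5 + Y \left(134 + Y\right)$ ($w{\left(Y \right)} = -5 + \left(Y + 134\right) Y = -5 + \left(134 + Y\right) Y = -5 + Y \left(134 + Y\right)$)
$w{\left(b{\left(-5,4 \right)} \right)} + 5 \cdot 3 \left(-2\right) \left(-28\right) = \left(-5 + \left(6 - 5\right)^{2} + 134 \left(6 - 5\right)\right) + 5 \cdot 3 \left(-2\right) \left(-28\right) = \left(-5 + 1^{2} + 134 \cdot 1\right) + 15 \left(-2\right) \left(-28\right) = \left(-5 + 1 + 134\right) - -840 = 130 + 840 = 970$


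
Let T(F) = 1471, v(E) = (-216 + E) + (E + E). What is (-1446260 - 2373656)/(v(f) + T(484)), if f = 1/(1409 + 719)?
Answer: -8128781248/2670643 ≈ -3043.8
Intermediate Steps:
f = 1/2128 ≈ 0.00046992
v(E) = -216 + 3*E (v(E) = (-216 + E) + 2*E = -216 + 3*E)
(-1446260 - 2373656)/(v(f) + T(484)) = (-1446260 - 2373656)/((-216 + 3*(1/2128)) + 1471) = -3819916/((-216 + 3/2128) + 1471) = -3819916/(-459645/2128 + 1471) = -3819916/2670643/2128 = -3819916*2128/2670643 = -8128781248/2670643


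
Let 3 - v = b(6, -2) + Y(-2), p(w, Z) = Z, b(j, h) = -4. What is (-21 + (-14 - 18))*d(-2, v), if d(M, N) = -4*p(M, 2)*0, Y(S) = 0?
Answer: 0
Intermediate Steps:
v = 7 (v = 3 - (-4 + 0) = 3 - 1*(-4) = 3 + 4 = 7)
d(M, N) = 0 (d(M, N) = -4*2*0 = -8*0 = 0)
(-21 + (-14 - 18))*d(-2, v) = (-21 + (-14 - 18))*0 = (-21 - 32)*0 = -53*0 = 0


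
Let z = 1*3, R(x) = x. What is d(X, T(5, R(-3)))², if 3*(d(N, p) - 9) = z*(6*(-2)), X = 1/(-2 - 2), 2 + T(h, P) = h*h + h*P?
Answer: 9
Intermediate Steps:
T(h, P) = -2 + h² + P*h (T(h, P) = -2 + (h*h + h*P) = -2 + (h² + P*h) = -2 + h² + P*h)
z = 3
X = -¼ (X = 1/(-4) = -¼ ≈ -0.25000)
d(N, p) = -3 (d(N, p) = 9 + (3*(6*(-2)))/3 = 9 + (3*(-12))/3 = 9 + (⅓)*(-36) = 9 - 12 = -3)
d(X, T(5, R(-3)))² = (-3)² = 9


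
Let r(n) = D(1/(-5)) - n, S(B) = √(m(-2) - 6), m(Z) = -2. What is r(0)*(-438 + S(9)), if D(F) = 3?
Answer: -1314 + 6*I*√2 ≈ -1314.0 + 8.4853*I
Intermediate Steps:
S(B) = 2*I*√2 (S(B) = √(-2 - 6) = √(-8) = 2*I*√2)
r(n) = 3 - n
r(0)*(-438 + S(9)) = (3 - 1*0)*(-438 + 2*I*√2) = (3 + 0)*(-438 + 2*I*√2) = 3*(-438 + 2*I*√2) = -1314 + 6*I*√2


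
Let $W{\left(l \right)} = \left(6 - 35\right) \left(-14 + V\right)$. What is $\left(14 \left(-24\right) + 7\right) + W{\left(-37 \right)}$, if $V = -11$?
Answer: $396$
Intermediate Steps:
$W{\left(l \right)} = 725$ ($W{\left(l \right)} = \left(6 - 35\right) \left(-14 - 11\right) = \left(-29\right) \left(-25\right) = 725$)
$\left(14 \left(-24\right) + 7\right) + W{\left(-37 \right)} = \left(14 \left(-24\right) + 7\right) + 725 = \left(-336 + 7\right) + 725 = -329 + 725 = 396$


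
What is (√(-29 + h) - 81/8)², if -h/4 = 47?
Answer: (81 - 8*I*√217)²/64 ≈ -114.48 - 298.3*I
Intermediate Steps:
h = -188 (h = -4*47 = -188)
(√(-29 + h) - 81/8)² = (√(-29 - 188) - 81/8)² = (√(-217) - 81*⅛)² = (I*√217 - 81/8)² = (-81/8 + I*√217)²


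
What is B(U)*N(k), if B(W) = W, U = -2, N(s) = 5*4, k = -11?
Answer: -40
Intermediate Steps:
N(s) = 20
B(U)*N(k) = -2*20 = -40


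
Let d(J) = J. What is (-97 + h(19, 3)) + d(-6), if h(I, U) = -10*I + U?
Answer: -290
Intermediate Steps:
h(I, U) = U - 10*I
(-97 + h(19, 3)) + d(-6) = (-97 + (3 - 10*19)) - 6 = (-97 + (3 - 190)) - 6 = (-97 - 187) - 6 = -284 - 6 = -290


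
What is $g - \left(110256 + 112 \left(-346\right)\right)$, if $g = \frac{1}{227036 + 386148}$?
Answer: $- \frac{43845108735}{613184} \approx -71504.0$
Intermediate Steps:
$g = \frac{1}{613184} \approx 1.6308 \cdot 10^{-6}$
$g - \left(110256 + 112 \left(-346\right)\right) = \frac{1}{613184} - \left(110256 + 112 \left(-346\right)\right) = \frac{1}{613184} - 71504 = - \frac{43845108735}{613184}$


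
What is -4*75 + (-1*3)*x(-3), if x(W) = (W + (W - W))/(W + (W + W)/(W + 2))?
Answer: -297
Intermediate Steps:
x(W) = W/(W + 2*W/(2 + W)) (x(W) = (W + 0)/(W + (2*W)/(2 + W)) = W/(W + 2*W/(2 + W)))
-4*75 + (-1*3)*x(-3) = -4*75 + (-1*3)*((2 - 3)/(4 - 3)) = -300 - 3*(-1)/1 = -300 - 3*(-1) = -300 + 3 = -297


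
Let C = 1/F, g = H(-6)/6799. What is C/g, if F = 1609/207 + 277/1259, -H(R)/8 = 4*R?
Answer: 590635929/133316480 ≈ 4.4303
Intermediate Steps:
H(R) = -32*R
F = 2083070/260613 (F = 1609*(1/207) + 277*(1/1259) = 1609/207 + 277/1259 = 2083070/260613 ≈ 7.9930)
g = 192/6799 (g = -32*(-6)/6799 = 192*(1/6799) = 192/6799 ≈ 0.028239)
C = 260613/2083070 (C = 1/(2083070/260613) = 260613/2083070 ≈ 0.12511)
C/g = 260613/(2083070*(192/6799)) = (260613/2083070)*(6799/192) = 590635929/133316480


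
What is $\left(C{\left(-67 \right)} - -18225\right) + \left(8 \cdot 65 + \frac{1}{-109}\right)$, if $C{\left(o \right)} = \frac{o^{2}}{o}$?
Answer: $\frac{2035901}{109} \approx 18678.0$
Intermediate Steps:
$C{\left(o \right)} = o$
$\left(C{\left(-67 \right)} - -18225\right) + \left(8 \cdot 65 + \frac{1}{-109}\right) = \left(-67 - -18225\right) + \left(8 \cdot 65 + \frac{1}{-109}\right) = \left(-67 + 18225\right) + \left(520 - \frac{1}{109}\right) = 18158 + \frac{56679}{109} = \frac{2035901}{109}$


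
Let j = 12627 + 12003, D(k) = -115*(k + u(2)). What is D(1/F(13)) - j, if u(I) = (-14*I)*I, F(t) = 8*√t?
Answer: -18190 - 115*√13/104 ≈ -18194.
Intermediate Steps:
u(I) = -14*I²
D(k) = 6440 - 115*k (D(k) = -115*(k - 14*2²) = -115*(k - 14*4) = -115*(k - 56) = -115*(-56 + k) = 6440 - 115*k)
j = 24630
D(1/F(13)) - j = (6440 - 115*√13/104) - 1*24630 = (6440 - 115*√13/104) - 24630 = -18190 - 115*√13/104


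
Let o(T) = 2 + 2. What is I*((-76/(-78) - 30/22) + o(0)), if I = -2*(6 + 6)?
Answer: -12392/143 ≈ -86.657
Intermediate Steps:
o(T) = 4
I = -24 (I = -2*12 = -24)
I*((-76/(-78) - 30/22) + o(0)) = -24*((-76/(-78) - 30/22) + 4) = -24*((-76*(-1/78) - 30*1/22) + 4) = -24*((38/39 - 15/11) + 4) = -24*(-167/429 + 4) = -24*1549/429 = -12392/143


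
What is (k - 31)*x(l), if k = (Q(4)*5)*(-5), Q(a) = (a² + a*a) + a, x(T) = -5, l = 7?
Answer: 4655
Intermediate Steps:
Q(a) = a + 2*a² (Q(a) = (a² + a²) + a = 2*a² + a = a + 2*a²)
k = -900 (k = ((4*(1 + 2*4))*5)*(-5) = ((4*(1 + 8))*5)*(-5) = ((4*9)*5)*(-5) = (36*5)*(-5) = 180*(-5) = -900)
(k - 31)*x(l) = (-900 - 31)*(-5) = -931*(-5) = 4655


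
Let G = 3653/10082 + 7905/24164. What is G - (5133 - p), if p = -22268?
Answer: -3337651663673/121810724 ≈ -27400.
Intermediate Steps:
G = 83984651/121810724 (G = 3653*(1/10082) + 7905*(1/24164) = 3653/10082 + 7905/24164 = 83984651/121810724 ≈ 0.68947)
G - (5133 - p) = 83984651/121810724 - (5133 - 1*(-22268)) = 83984651/121810724 - (5133 + 22268) = 83984651/121810724 - 1*27401 = 83984651/121810724 - 27401 = -3337651663673/121810724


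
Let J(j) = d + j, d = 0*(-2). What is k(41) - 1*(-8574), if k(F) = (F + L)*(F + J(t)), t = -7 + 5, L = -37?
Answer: 8730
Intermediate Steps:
d = 0
t = -2
J(j) = j (J(j) = 0 + j = j)
k(F) = (-37 + F)*(-2 + F) (k(F) = (F - 37)*(F - 2) = (-37 + F)*(-2 + F))
k(41) - 1*(-8574) = (74 + 41**2 - 39*41) - 1*(-8574) = (74 + 1681 - 1599) + 8574 = 156 + 8574 = 8730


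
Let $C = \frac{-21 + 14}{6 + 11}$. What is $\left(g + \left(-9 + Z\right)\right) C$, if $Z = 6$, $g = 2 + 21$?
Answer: $- \frac{140}{17} \approx -8.2353$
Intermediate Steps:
$C = - \frac{7}{17} \approx -0.41176$
$g = 23$
$\left(g + \left(-9 + Z\right)\right) C = \left(23 + \left(-9 + 6\right)\right) \left(- \frac{7}{17}\right) = \left(23 - 3\right) \left(- \frac{7}{17}\right) = 20 \left(- \frac{7}{17}\right) = - \frac{140}{17}$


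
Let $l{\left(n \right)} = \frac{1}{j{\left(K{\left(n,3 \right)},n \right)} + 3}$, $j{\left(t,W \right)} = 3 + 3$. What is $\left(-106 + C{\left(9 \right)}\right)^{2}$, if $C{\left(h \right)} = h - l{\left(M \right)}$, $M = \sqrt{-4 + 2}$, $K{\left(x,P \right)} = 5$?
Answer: $\frac{763876}{81} \approx 9430.6$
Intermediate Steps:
$j{\left(t,W \right)} = 6$
$M = i \sqrt{2}$ ($M = \sqrt{-2} = i \sqrt{2} \approx 1.4142 i$)
$l{\left(n \right)} = \frac{1}{9}$ ($l{\left(n \right)} = \frac{1}{6 + 3} = \frac{1}{9}$)
$C{\left(h \right)} = - \frac{1}{9} + h$ ($C{\left(h \right)} = h - \frac{1}{9} = - \frac{1}{9} + h$)
$\left(-106 + C{\left(9 \right)}\right)^{2} = \left(-106 + \left(- \frac{1}{9} + 9\right)\right)^{2} = \left(-106 + \frac{80}{9}\right)^{2} = \left(- \frac{874}{9}\right)^{2} = \frac{763876}{81}$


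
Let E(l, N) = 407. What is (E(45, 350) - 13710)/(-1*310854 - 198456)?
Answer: 13303/509310 ≈ 0.026120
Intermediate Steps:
(E(45, 350) - 13710)/(-1*310854 - 198456) = (407 - 13710)/(-1*310854 - 198456) = -13303/(-310854 - 198456) = -13303/(-509310) = -13303*(-1/509310) = 13303/509310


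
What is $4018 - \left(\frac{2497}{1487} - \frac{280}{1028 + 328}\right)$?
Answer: $\frac{2024703281}{504093} \approx 4016.5$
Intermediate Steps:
$4018 - \left(\frac{2497}{1487} - \frac{280}{1028 + 328}\right) = 4018 - \left(2497 \cdot \frac{1}{1487} - \frac{280}{1356}\right) = 4018 - \left(\frac{2497}{1487} - \frac{70}{339}\right) = 4018 - \frac{742393}{504093} = \frac{2024703281}{504093}$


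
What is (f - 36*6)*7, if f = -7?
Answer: -1561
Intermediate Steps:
(f - 36*6)*7 = (-7 - 36*6)*7 = (-7 - 216)*7 = -223*7 = -1561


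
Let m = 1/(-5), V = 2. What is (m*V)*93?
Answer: -186/5 ≈ -37.200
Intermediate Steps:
m = -⅕ ≈ -0.20000
(m*V)*93 = -⅕*2*93 = -⅖*93 = -186/5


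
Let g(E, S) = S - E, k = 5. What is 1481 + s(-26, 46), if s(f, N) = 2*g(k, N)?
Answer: 1563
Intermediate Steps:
s(f, N) = -10 + 2*N (s(f, N) = 2*(N - 1*5) = 2*(N - 5) = 2*(-5 + N) = -10 + 2*N)
1481 + s(-26, 46) = 1481 + (-10 + 2*46) = 1481 + (-10 + 92) = 1481 + 82 = 1563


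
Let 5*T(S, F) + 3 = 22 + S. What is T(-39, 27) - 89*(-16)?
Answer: 1420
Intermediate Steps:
T(S, F) = 19/5 + S/5 (T(S, F) = -⅗ + (22 + S)/5 = -⅗ + (22/5 + S/5) = 19/5 + S/5)
T(-39, 27) - 89*(-16) = (19/5 + (⅕)*(-39)) - 89*(-16) = (19/5 - 39/5) + 1424 = -4 + 1424 = 1420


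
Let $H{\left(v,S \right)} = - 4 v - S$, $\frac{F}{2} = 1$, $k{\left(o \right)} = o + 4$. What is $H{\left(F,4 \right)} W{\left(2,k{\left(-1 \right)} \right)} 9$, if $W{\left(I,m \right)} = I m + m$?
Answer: $-972$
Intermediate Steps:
$k{\left(o \right)} = 4 + o$
$F = 2$ ($F = 2 \cdot 1 = 2$)
$W{\left(I,m \right)} = m + I m$
$H{\left(v,S \right)} = - S - 4 v$
$H{\left(F,4 \right)} W{\left(2,k{\left(-1 \right)} \right)} 9 = \left(\left(-1\right) 4 - 8\right) \left(4 - 1\right) \left(1 + 2\right) 9 = \left(-4 - 8\right) 3 \cdot 3 \cdot 9 = \left(-12\right) 9 \cdot 9 = \left(-108\right) 9 = -972$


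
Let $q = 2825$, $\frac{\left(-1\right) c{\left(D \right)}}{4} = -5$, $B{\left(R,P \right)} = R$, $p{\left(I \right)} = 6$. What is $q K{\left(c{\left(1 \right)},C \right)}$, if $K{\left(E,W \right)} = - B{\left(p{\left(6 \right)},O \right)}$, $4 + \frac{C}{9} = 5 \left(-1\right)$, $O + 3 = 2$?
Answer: $-16950$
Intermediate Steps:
$O = -1$ ($O = -3 + 2 = -1$)
$C = -81$ ($C = -36 + 9 \cdot 5 \left(-1\right) = -36 + 9 \left(-5\right) = -36 - 45 = -81$)
$c{\left(D \right)} = 20$ ($c{\left(D \right)} = \left(-4\right) \left(-5\right) = 20$)
$K{\left(E,W \right)} = -6$ ($K{\left(E,W \right)} = \left(-1\right) 6 = -6$)
$q K{\left(c{\left(1 \right)},C \right)} = 2825 \left(-6\right) = -16950$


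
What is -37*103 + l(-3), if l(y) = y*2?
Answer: -3817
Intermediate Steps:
l(y) = 2*y
-37*103 + l(-3) = -37*103 + 2*(-3) = -3811 - 6 = -3817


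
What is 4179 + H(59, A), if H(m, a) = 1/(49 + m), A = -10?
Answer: 451333/108 ≈ 4179.0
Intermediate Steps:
4179 + H(59, A) = 4179 + 1/(49 + 59) = 4179 + 1/108 = 451333/108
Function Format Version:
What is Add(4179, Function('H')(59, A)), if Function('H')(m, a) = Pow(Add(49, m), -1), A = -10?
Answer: Rational(451333, 108) ≈ 4179.0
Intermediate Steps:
Add(4179, Function('H')(59, A)) = Add(4179, Pow(Add(49, 59), -1)) = Add(4179, Pow(108, -1)) = Add(4179, Rational(1, 108)) = Rational(451333, 108)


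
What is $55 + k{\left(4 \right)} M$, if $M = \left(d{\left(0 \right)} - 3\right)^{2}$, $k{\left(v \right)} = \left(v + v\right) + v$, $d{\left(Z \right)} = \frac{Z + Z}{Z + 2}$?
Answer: $163$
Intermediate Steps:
$d{\left(Z \right)} = \frac{2 Z}{2 + Z}$
$k{\left(v \right)} = 3 v$ ($k{\left(v \right)} = 2 v + v = 3 v$)
$M = 9$ ($M = \left(2 \cdot 0 \frac{1}{2 + 0} - 3\right)^{2} = \left(2 \cdot 0 \cdot \frac{1}{2} - 3\right)^{2} = \left(0 - 3\right)^{2} = \left(-3\right)^{2} = 9$)
$55 + k{\left(4 \right)} M = 55 + 3 \cdot 4 \cdot 9 = 55 + 12 \cdot 9 = 55 + 108 = 163$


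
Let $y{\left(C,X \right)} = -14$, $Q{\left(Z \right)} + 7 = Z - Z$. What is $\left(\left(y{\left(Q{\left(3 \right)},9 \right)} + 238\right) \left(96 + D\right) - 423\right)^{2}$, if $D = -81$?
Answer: $8625969$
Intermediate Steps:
$Q{\left(Z \right)} = -7$ ($Q{\left(Z \right)} = -7 + \left(Z - Z\right) = -7 + 0 = -7$)
$\left(\left(y{\left(Q{\left(3 \right)},9 \right)} + 238\right) \left(96 + D\right) - 423\right)^{2} = \left(\left(-14 + 238\right) \left(96 - 81\right) - 423\right)^{2} = \left(224 \cdot 15 - 423\right)^{2} = \left(3360 - 423\right)^{2} = 2937^{2} = 8625969$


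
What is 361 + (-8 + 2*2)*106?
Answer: -63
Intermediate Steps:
361 + (-8 + 2*2)*106 = 361 + (-8 + 4)*106 = 361 - 4*106 = 361 - 424 = -63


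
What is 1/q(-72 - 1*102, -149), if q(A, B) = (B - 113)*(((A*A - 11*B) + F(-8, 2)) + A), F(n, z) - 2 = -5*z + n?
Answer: -1/8311950 ≈ -1.2031e-7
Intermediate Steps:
F(n, z) = 2 + n - 5*z (F(n, z) = 2 + (-5*z + n) = 2 + (n - 5*z) = 2 + n - 5*z)
q(A, B) = (-113 + B)*(-16 + A + A² - 11*B) (q(A, B) = (B - 113)*(((A*A - 11*B) + (2 - 8 - 5*2)) + A) = (-113 + B)*(((A² - 11*B) + (2 - 8 - 10)) + A) = (-113 + B)*(((A² - 11*B) - 16) + A) = (-113 + B)*((-16 + A² - 11*B) + A) = (-113 + B)*(-16 + A + A² - 11*B))
1/q(-72 - 1*102, -149) = 1/(1808 - 113*(-72 - 1*102) - 113*(-72 - 1*102)² - 11*(-149)² + 1227*(-149) + (-72 - 1*102)*(-149) - 149*(-72 - 1*102)²) = 1/(1808 - 113*(-72 - 102) - 113*(-72 - 102)² - 11*22201 - 182823 + (-72 - 102)*(-149) - 149*(-72 - 102)²) = 1/(1808 - 113*(-174) - 113*(-174)² - 244211 - 182823 - 174*(-149) - 149*(-174)²) = 1/(1808 + 19662 - 113*30276 - 244211 - 182823 + 25926 - 149*30276) = 1/(1808 + 19662 - 3421188 - 244211 - 182823 + 25926 - 4511124) = 1/(-8311950) = -1/8311950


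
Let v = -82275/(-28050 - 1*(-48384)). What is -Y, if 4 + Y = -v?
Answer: -313/6778 ≈ -0.046179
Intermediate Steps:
v = -27425/6778 (v = -82275/(-28050 + 48384) = -82275/20334 = -82275*1/20334 = -27425/6778 ≈ -4.0462)
Y = 313/6778 (Y = -4 - 1*(-27425/6778) = -4 + 27425/6778 = 313/6778 ≈ 0.046179)
-Y = -1*313/6778 = -313/6778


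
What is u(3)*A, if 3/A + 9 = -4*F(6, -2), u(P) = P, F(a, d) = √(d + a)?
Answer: -9/17 ≈ -0.52941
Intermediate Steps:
F(a, d) = √(a + d)
A = -3/17 (A = 3/(-9 - 4*√(6 - 2)) = 3/(-9 - 4*√4) = 3/(-9 - 4*2) = 3/(-9 - 8) = 3/(-17) = 3*(-1/17) = -3/17 ≈ -0.17647)
u(3)*A = 3*(-3/17) = -9/17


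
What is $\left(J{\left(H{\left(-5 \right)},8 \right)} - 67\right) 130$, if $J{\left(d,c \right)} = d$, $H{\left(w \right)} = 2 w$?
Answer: $-10010$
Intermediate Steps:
$\left(J{\left(H{\left(-5 \right)},8 \right)} - 67\right) 130 = \left(2 \left(-5\right) - 67\right) 130 = \left(-10 - 67\right) 130 = \left(-77\right) 130 = -10010$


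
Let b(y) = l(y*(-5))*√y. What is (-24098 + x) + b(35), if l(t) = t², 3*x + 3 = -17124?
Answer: -29807 + 30625*√35 ≈ 1.5137e+5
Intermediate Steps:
x = -5709 (x = -1 + (⅓)*(-17124) = -1 - 5708 = -5709)
b(y) = 25*y^(5/2) (b(y) = (y*(-5))²*√y = (-5*y)²*√y = (25*y²)*√y = 25*y^(5/2))
(-24098 + x) + b(35) = (-24098 - 5709) + 25*35^(5/2) = -29807 + 25*(1225*√35) = -29807 + 30625*√35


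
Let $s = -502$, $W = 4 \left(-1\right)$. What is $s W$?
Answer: $2008$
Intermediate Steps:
$W = -4$
$s W = \left(-502\right) \left(-4\right) = 2008$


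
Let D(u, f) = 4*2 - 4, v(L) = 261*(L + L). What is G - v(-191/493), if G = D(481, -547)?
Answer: 3506/17 ≈ 206.24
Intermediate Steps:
v(L) = 522*L (v(L) = 261*(2*L) = 522*L)
D(u, f) = 4 (D(u, f) = 8 - 4 = 4)
G = 4
G - v(-191/493) = 4 - 522*(-191/493) = 4 - 522*(-191*1/493) = 4 - 522*(-191)/493 = 4 - 1*(-3438/17) = 4 + 3438/17 = 3506/17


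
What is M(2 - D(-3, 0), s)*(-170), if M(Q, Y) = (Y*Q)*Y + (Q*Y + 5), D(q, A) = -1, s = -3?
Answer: -3910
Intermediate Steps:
M(Q, Y) = 5 + Q*Y + Q*Y² (M(Q, Y) = (Q*Y)*Y + (5 + Q*Y) = Q*Y² + (5 + Q*Y) = 5 + Q*Y + Q*Y²)
M(2 - D(-3, 0), s)*(-170) = (5 + (2 - 1*(-1))*(-3) + (2 - 1*(-1))*(-3)²)*(-170) = (5 + (2 + 1)*(-3) + (2 + 1)*9)*(-170) = (5 + 3*(-3) + 3*9)*(-170) = (5 - 9 + 27)*(-170) = 23*(-170) = -3910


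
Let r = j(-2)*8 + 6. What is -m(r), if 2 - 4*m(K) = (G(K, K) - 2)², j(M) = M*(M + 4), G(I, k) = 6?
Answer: 7/2 ≈ 3.5000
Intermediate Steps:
j(M) = M*(4 + M)
r = -26 (r = -2*(4 - 2)*8 + 6 = -2*2*8 + 6 = -4*8 + 6 = -32 + 6 = -26)
m(K) = -7/2 (m(K) = ½ - (6 - 2)²/4 = ½ - ¼*4² = ½ - ¼*16 = ½ - 4 = -7/2)
-m(r) = -1*(-7/2) = 7/2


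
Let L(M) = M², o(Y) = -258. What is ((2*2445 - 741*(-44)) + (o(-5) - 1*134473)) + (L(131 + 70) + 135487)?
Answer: 78651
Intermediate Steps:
((2*2445 - 741*(-44)) + (o(-5) - 1*134473)) + (L(131 + 70) + 135487) = ((2*2445 - 741*(-44)) + (-258 - 1*134473)) + ((131 + 70)² + 135487) = ((4890 + 32604) + (-258 - 134473)) + (201² + 135487) = (37494 - 134731) + (40401 + 135487) = -97237 + 175888 = 78651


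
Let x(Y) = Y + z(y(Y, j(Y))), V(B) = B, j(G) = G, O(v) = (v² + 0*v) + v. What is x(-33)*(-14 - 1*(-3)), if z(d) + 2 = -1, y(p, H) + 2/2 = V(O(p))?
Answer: 396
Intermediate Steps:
O(v) = v + v² (O(v) = (v² + 0) + v = v² + v = v + v²)
y(p, H) = -1 + p*(1 + p)
z(d) = -3 (z(d) = -2 - 1 = -3)
x(Y) = -3 + Y (x(Y) = Y - 3 = -3 + Y)
x(-33)*(-14 - 1*(-3)) = (-3 - 33)*(-14 - 1*(-3)) = -36*(-14 + 3) = -36*(-11) = 396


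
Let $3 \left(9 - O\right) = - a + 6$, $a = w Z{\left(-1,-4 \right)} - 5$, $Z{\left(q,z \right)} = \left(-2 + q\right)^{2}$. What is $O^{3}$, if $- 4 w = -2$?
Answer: $\frac{68921}{216} \approx 319.08$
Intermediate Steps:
$w = \frac{1}{2}$ ($w = \left(- \frac{1}{4}\right) \left(-2\right) = \frac{1}{2} \approx 0.5$)
$a = - \frac{1}{2}$ ($a = \frac{\left(-2 - 1\right)^{2}}{2} - 5 = \frac{\left(-3\right)^{2}}{2} - 5 = \frac{1}{2} \cdot 9 - 5 = \frac{9}{2} - 5 = - \frac{1}{2} \approx -0.5$)
$O = \frac{41}{6}$ ($O = 9 - \frac{\left(-1\right) \left(- \frac{1}{2}\right) + 6}{3} = 9 - \frac{\frac{1}{2} + 6}{3} = 9 - \frac{13}{6} = \frac{41}{6} \approx 6.8333$)
$O^{3} = \left(\frac{41}{6}\right)^{3} = \frac{68921}{216}$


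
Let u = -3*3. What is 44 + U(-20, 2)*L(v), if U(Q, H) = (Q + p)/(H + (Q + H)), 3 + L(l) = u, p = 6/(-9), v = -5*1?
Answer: 57/2 ≈ 28.500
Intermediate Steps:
v = -5
p = -⅔ (p = 6*(-⅑) = -⅔ ≈ -0.66667)
u = -9
L(l) = -12 (L(l) = -3 - 9 = -12)
U(Q, H) = (-⅔ + Q)/(Q + 2*H) (U(Q, H) = (Q - ⅔)/(H + (Q + H)) = (-⅔ + Q)/(H + (H + Q)) = (-⅔ + Q)/(Q + 2*H))
44 + U(-20, 2)*L(v) = 44 + ((-⅔ - 20)/(-20 + 2*2))*(-12) = 44 + (-62/3/(-20 + 4))*(-12) = 44 + (-62/3/(-16))*(-12) = 44 - 1/16*(-62/3)*(-12) = 44 + (31/24)*(-12) = 44 - 31/2 = 57/2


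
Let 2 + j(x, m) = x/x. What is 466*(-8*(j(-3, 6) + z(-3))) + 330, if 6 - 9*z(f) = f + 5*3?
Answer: 19630/3 ≈ 6543.3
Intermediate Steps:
j(x, m) = -1 (j(x, m) = -2 + x/x = -2 + 1 = -1)
z(f) = -1 - f/9 (z(f) = ⅔ - (f + 5*3)/9 = ⅔ - (f + 15)/9 = ⅔ - (15 + f)/9 = ⅔ + (-5/3 - f/9) = -1 - f/9)
466*(-8*(j(-3, 6) + z(-3))) + 330 = 466*(-8*(-1 + (-1 - ⅑*(-3)))) + 330 = 466*(-8*(-1 + (-1 + ⅓))) + 330 = 466*(-8*(-1 - ⅔)) + 330 = 466*(-8*(-5/3)) + 330 = 466*(40/3) + 330 = 18640/3 + 330 = 19630/3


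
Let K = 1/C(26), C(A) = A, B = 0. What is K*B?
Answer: 0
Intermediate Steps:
K = 1/26 ≈ 0.038462
K*B = (1/26)*0 = 0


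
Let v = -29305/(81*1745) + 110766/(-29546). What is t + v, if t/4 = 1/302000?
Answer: -124741179172063/31530154243500 ≈ -3.9562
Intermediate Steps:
v = -1652206580/417617937 (v = -29305/141345 + 110766*(-1/29546) = -29305*1/141345 - 55383/14773 = -5861/28269 - 55383/14773 = -1652206580/417617937 ≈ -3.9563)
t = 1/75500 (t = 4/302000 = 4*(1/302000) = 1/75500 ≈ 1.3245e-5)
t + v = 1/75500 - 1652206580/417617937 = -124741179172063/31530154243500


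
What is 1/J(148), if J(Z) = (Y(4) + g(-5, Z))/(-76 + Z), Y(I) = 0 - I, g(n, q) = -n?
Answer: 72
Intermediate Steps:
Y(I) = -I
J(Z) = 1/(-76 + Z) (J(Z) = (-1*4 - 1*(-5))/(-76 + Z) = (-4 + 5)/(-76 + Z) = 1/(-76 + Z))
1/J(148) = 1/(1/(-76 + 148)) = 1/(1/72) = 72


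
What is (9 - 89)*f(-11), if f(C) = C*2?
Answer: 1760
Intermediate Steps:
f(C) = 2*C
(9 - 89)*f(-11) = (9 - 89)*(2*(-11)) = -80*(-22) = 1760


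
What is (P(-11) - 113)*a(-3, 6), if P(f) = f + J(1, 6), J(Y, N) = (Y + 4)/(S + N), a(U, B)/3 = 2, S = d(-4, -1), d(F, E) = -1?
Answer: -738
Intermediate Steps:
S = -1
a(U, B) = 6 (a(U, B) = 3*2 = 6)
J(Y, N) = (4 + Y)/(-1 + N) (J(Y, N) = (Y + 4)/(-1 + N) = (4 + Y)/(-1 + N))
P(f) = 1 + f (P(f) = f + (4 + 1)/(-1 + 6) = f + 5/5 = f + (1/5)*5 = f + 1 = 1 + f)
(P(-11) - 113)*a(-3, 6) = ((1 - 11) - 113)*6 = (-10 - 113)*6 = -123*6 = -738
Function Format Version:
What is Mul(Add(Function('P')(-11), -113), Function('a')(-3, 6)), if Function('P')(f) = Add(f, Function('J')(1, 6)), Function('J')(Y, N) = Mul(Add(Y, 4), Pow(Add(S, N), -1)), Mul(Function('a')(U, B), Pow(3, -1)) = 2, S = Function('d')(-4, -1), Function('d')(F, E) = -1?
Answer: -738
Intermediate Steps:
S = -1
Function('a')(U, B) = 6 (Function('a')(U, B) = Mul(3, 2) = 6)
Function('J')(Y, N) = Mul(Pow(Add(-1, N), -1), Add(4, Y)) (Function('J')(Y, N) = Mul(Add(Y, 4), Pow(Add(-1, N), -1)) = Mul(Add(4, Y), Pow(Add(-1, N), -1)) = Mul(Pow(Add(-1, N), -1), Add(4, Y)))
Function('P')(f) = Add(1, f) (Function('P')(f) = Add(f, Mul(Pow(Add(-1, 6), -1), Add(4, 1))) = Add(f, Mul(Pow(5, -1), 5)) = Add(f, Mul(Rational(1, 5), 5)) = Add(f, 1) = Add(1, f))
Mul(Add(Function('P')(-11), -113), Function('a')(-3, 6)) = Mul(Add(Add(1, -11), -113), 6) = Mul(Add(-10, -113), 6) = Mul(-123, 6) = -738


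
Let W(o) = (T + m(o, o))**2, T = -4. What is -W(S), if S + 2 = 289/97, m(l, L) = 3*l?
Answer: -10609/9409 ≈ -1.1275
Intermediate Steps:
S = 95/97 (S = -2 + 289/97 = 95/97 ≈ 0.97938)
W(o) = (-4 + 3*o)**2
-W(S) = -(-4 + 3*(95/97))**2 = -(-4 + 285/97)**2 = -(-103/97)**2 = -1*10609/9409 = -10609/9409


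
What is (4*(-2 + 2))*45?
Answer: 0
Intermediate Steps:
(4*(-2 + 2))*45 = (4*0)*45 = 0*45 = 0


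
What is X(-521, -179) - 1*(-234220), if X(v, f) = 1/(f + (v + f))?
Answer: 205879379/879 ≈ 2.3422e+5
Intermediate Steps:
X(v, f) = 1/(v + 2*f) (X(v, f) = 1/(f + (f + v)) = 1/(v + 2*f))
X(-521, -179) - 1*(-234220) = 1/(-521 + 2*(-179)) - 1*(-234220) = 1/(-521 - 358) + 234220 = 1/(-879) + 234220 = -1/879 + 234220 = 205879379/879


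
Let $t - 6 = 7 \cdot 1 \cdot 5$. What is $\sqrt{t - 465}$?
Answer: $2 i \sqrt{106} \approx 20.591 i$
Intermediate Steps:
$t = 41$ ($t = 6 + 7 \cdot 1 \cdot 5 = 6 + 7 \cdot 5 = 6 + 35 = 41$)
$\sqrt{t - 465} = \sqrt{41 - 465} = \sqrt{-424} = 2 i \sqrt{106}$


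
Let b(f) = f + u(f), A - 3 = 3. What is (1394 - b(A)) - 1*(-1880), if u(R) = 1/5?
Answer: 16339/5 ≈ 3267.8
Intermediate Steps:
u(R) = ⅕
A = 6 (A = 3 + 3 = 6)
b(f) = ⅕ + f (b(f) = f + ⅕ = ⅕ + f)
(1394 - b(A)) - 1*(-1880) = (1394 - (⅕ + 6)) - 1*(-1880) = (1394 - 1*31/5) + 1880 = (1394 - 31/5) + 1880 = 6939/5 + 1880 = 16339/5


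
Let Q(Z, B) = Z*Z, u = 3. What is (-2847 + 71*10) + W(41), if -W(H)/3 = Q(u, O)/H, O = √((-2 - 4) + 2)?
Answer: -87644/41 ≈ -2137.7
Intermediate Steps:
O = 2*I (O = √(-6 + 2) = √(-4) = 2*I ≈ 2.0*I)
Q(Z, B) = Z²
W(H) = -27/H (W(H) = -3*3²/H = -27/H)
(-2847 + 71*10) + W(41) = (-2847 + 71*10) - 27/41 = (-2847 + 710) - 27*1/41 = -2137 - 27/41 = -87644/41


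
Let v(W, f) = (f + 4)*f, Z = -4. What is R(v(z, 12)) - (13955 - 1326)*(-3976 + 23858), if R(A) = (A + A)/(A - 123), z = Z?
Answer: -5775064766/23 ≈ -2.5109e+8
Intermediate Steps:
z = -4
v(W, f) = f*(4 + f) (v(W, f) = (4 + f)*f = f*(4 + f))
R(A) = 2*A/(-123 + A) (R(A) = (2*A)/(-123 + A) = 2*A/(-123 + A))
R(v(z, 12)) - (13955 - 1326)*(-3976 + 23858) = 2*(12*(4 + 12))/(-123 + 12*(4 + 12)) - (13955 - 1326)*(-3976 + 23858) = 2*(12*16)/(-123 + 12*16) - 12629*19882 = 2*192/(-123 + 192) - 1*251089778 = 2*192/69 - 251089778 = 2*192*(1/69) - 251089778 = 128/23 - 251089778 = -5775064766/23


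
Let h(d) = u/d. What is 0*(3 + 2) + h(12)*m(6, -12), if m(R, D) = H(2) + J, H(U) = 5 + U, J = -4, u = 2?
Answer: 1/2 ≈ 0.50000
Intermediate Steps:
m(R, D) = 3 (m(R, D) = (5 + 2) - 4 = 7 - 4 = 3)
h(d) = 2/d
0*(3 + 2) + h(12)*m(6, -12) = 0*(3 + 2) + (2/12)*3 = 0*5 + (2*(1/12))*3 = 0 + (1/6)*3 = 0 + 1/2 = 1/2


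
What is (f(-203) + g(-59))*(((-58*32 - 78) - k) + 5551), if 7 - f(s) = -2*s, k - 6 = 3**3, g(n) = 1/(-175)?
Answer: -35750912/25 ≈ -1.4300e+6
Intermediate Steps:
g(n) = -1/175
k = 33 (k = 6 + 3**3 = 6 + 27 = 33)
f(s) = 7 + 2*s (f(s) = 7 - (-2)*s = 7 + 2*s)
(f(-203) + g(-59))*(((-58*32 - 78) - k) + 5551) = ((7 + 2*(-203)) - 1/175)*(((-58*32 - 78) - 1*33) + 5551) = ((7 - 406) - 1/175)*(((-1856 - 78) - 33) + 5551) = (-399 - 1/175)*((-1934 - 33) + 5551) = -69826*(-1967 + 5551)/175 = -69826/175*3584 = -35750912/25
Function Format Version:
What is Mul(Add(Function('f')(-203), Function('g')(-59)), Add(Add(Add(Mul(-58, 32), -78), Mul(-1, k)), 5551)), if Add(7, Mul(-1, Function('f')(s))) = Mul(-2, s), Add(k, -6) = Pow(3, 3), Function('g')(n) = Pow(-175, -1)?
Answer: Rational(-35750912, 25) ≈ -1.4300e+6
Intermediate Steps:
Function('g')(n) = Rational(-1, 175)
k = 33 (k = Add(6, Pow(3, 3)) = Add(6, 27) = 33)
Function('f')(s) = Add(7, Mul(2, s)) (Function('f')(s) = Add(7, Mul(-1, Mul(-2, s))) = Add(7, Mul(2, s)))
Mul(Add(Function('f')(-203), Function('g')(-59)), Add(Add(Add(Mul(-58, 32), -78), Mul(-1, k)), 5551)) = Mul(Add(Add(7, Mul(2, -203)), Rational(-1, 175)), Add(Add(Add(Mul(-58, 32), -78), Mul(-1, 33)), 5551)) = Mul(Add(Add(7, -406), Rational(-1, 175)), Add(Add(Add(-1856, -78), -33), 5551)) = Mul(Add(-399, Rational(-1, 175)), Add(Add(-1934, -33), 5551)) = Mul(Rational(-69826, 175), Add(-1967, 5551)) = Mul(Rational(-69826, 175), 3584) = Rational(-35750912, 25)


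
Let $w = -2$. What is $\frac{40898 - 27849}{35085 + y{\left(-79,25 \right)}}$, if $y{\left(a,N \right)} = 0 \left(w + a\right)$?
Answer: $\frac{13049}{35085} \approx 0.37193$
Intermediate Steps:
$y{\left(a,N \right)} = 0$ ($y{\left(a,N \right)} = 0 \left(-2 + a\right) = 0$)
$\frac{40898 - 27849}{35085 + y{\left(-79,25 \right)}} = \frac{40898 - 27849}{35085 + 0} = \frac{13049}{35085}$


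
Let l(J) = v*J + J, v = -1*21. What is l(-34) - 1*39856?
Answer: -39176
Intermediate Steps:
v = -21
l(J) = -20*J (l(J) = -21*J + J = -20*J)
l(-34) - 1*39856 = -20*(-34) - 1*39856 = 680 - 39856 = -39176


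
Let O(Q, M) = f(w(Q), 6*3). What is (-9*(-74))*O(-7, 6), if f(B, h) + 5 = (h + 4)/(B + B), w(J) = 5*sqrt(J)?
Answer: -3330 - 7326*I*sqrt(7)/35 ≈ -3330.0 - 553.79*I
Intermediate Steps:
f(B, h) = -5 + (4 + h)/(2*B) (f(B, h) = -5 + (h + 4)/(B + B) = -5 + (4 + h)/((2*B)) = -5 + (4 + h)*(1/(2*B)) = -5 + (4 + h)/(2*B))
O(Q, M) = (22 - 50*sqrt(Q))/(10*sqrt(Q)) (O(Q, M) = (4 + 6*3 - 50*sqrt(Q))/(2*((5*sqrt(Q)))) = (1/(5*sqrt(Q)))*(4 + 18 - 50*sqrt(Q))/2 = (1/(5*sqrt(Q)))*(22 - 50*sqrt(Q))/2 = (22 - 50*sqrt(Q))/(10*sqrt(Q)))
(-9*(-74))*O(-7, 6) = (-9*(-74))*(-5 + 11/(5*sqrt(-7))) = 666*(-5 + 11*(-I*sqrt(7)/7)/5) = 666*(-5 - 11*I*sqrt(7)/35) = -3330 - 7326*I*sqrt(7)/35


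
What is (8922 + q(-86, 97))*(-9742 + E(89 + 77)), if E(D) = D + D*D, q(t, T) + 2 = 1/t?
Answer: 6896399810/43 ≈ 1.6038e+8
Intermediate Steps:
q(t, T) = -2 + 1/t
E(D) = D + D²
(8922 + q(-86, 97))*(-9742 + E(89 + 77)) = (8922 + (-2 + 1/(-86)))*(-9742 + (89 + 77)*(1 + (89 + 77))) = (8922 + (-2 - 1/86))*(-9742 + 166*(1 + 166)) = (8922 - 173/86)*(-9742 + 166*167) = 767119*(-9742 + 27722)/86 = (767119/86)*17980 = 6896399810/43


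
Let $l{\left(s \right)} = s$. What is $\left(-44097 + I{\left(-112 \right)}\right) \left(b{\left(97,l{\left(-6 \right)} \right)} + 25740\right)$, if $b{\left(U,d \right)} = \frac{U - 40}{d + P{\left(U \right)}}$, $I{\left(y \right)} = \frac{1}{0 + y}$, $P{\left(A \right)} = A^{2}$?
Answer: $- \frac{1195369680610605}{1053136} \approx -1.1351 \cdot 10^{9}$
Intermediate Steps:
$I{\left(y \right)} = \frac{1}{y}$
$b{\left(U,d \right)} = \frac{-40 + U}{d + U^{2}}$ ($b{\left(U,d \right)} = \frac{U - 40}{d + U^{2}} = \frac{-40 + U}{d + U^{2}}$)
$\left(-44097 + I{\left(-112 \right)}\right) \left(b{\left(97,l{\left(-6 \right)} \right)} + 25740\right) = \left(-44097 + \frac{1}{-112}\right) \left(\frac{-40 + 97}{-6 + 97^{2}} + 25740\right) = \left(-44097 - \frac{1}{112}\right) \left(\frac{1}{-6 + 9409} \cdot 57 + 25740\right) = - \frac{4938865 \left(\frac{1}{9403} \cdot 57 + 25740\right)}{112} = - \frac{4938865 \left(\frac{57}{9403} + 25740\right)}{112} = \left(- \frac{4938865}{112}\right) \frac{242033277}{9403} = - \frac{1195369680610605}{1053136}$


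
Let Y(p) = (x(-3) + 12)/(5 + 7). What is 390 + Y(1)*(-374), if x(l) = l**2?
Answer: -529/2 ≈ -264.50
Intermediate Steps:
Y(p) = 7/4 (Y(p) = ((-3)**2 + 12)/(5 + 7) = (9 + 12)/12 = 21*(1/12) = 7/4)
390 + Y(1)*(-374) = 390 + (7/4)*(-374) = 390 - 1309/2 = -529/2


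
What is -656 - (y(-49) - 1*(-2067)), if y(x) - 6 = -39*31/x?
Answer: -134930/49 ≈ -2753.7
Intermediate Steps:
y(x) = 6 - 1209/x (y(x) = 6 - 39*31/x = 6 - 1209/x)
-656 - (y(-49) - 1*(-2067)) = -656 - ((6 - 1209/(-49)) - 1*(-2067)) = -656 - ((6 - 1209*(-1/49)) + 2067) = -656 - ((6 + 1209/49) + 2067) = -656 - (1503/49 + 2067) = -656 - 1*102786/49 = -656 - 102786/49 = -134930/49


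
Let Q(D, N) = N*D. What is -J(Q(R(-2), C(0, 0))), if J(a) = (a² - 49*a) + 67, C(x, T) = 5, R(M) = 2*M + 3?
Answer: -337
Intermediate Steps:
R(M) = 3 + 2*M
Q(D, N) = D*N
J(a) = 67 + a² - 49*a
-J(Q(R(-2), C(0, 0))) = -(67 + ((3 + 2*(-2))*5)² - 49*(3 + 2*(-2))*5) = -(67 + ((3 - 4)*5)² - 49*(3 - 4)*5) = -(67 + (-1*5)² - (-49)*5) = -(67 + (-5)² - 49*(-5)) = -(67 + 25 + 245) = -1*337 = -337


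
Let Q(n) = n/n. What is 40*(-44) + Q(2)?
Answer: -1759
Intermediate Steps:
Q(n) = 1
40*(-44) + Q(2) = 40*(-44) + 1 = -1760 + 1 = -1759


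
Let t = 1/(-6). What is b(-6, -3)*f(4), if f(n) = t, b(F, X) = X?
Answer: ½ ≈ 0.50000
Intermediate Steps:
t = -⅙ ≈ -0.16667
f(n) = -⅙
b(-6, -3)*f(4) = -3*(-⅙) = ½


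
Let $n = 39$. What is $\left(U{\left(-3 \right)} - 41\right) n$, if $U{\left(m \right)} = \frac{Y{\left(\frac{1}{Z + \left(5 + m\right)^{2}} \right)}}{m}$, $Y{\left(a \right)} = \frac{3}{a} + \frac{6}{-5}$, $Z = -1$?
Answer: $- \frac{8502}{5} \approx -1700.4$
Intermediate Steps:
$Y{\left(a \right)} = - \frac{6}{5} + \frac{3}{a}$ ($Y{\left(a \right)} = \frac{3}{a} + 6 \left(- \frac{1}{5}\right) = \frac{3}{a} - \frac{6}{5} = - \frac{6}{5} + \frac{3}{a}$)
$U{\left(m \right)} = \frac{- \frac{21}{5} + 3 \left(5 + m\right)^{2}}{m}$ ($U{\left(m \right)} = \frac{- \frac{6}{5} + \frac{3}{\frac{1}{-1 + \left(5 + m\right)^{2}}}}{m} = \frac{- \frac{6}{5} + 3 \left(-1 + \left(5 + m\right)^{2}\right)}{m} = \frac{- \frac{6}{5} + \left(-3 + 3 \left(5 + m\right)^{2}\right)}{m} = \frac{- \frac{21}{5} + 3 \left(5 + m\right)^{2}}{m}$)
$\left(U{\left(-3 \right)} - 41\right) n = \left(\frac{3 \left(-7 + 5 \left(5 - 3\right)^{2}\right)}{5 \left(-3\right)} - 41\right) 39 = \left(\frac{3}{5} \left(- \frac{1}{3}\right) \left(-7 + 5 \cdot 2^{2}\right) - 41\right) 39 = \left(\frac{3}{5} \left(- \frac{1}{3}\right) \left(-7 + 5 \cdot 4\right) - 41\right) 39 = \left(\frac{3}{5} \left(- \frac{1}{3}\right) \left(-7 + 20\right) - 41\right) 39 = \left(\frac{3}{5} \left(- \frac{1}{3}\right) 13 - 41\right) 39 = \left(- \frac{13}{5} - 41\right) 39 = \left(- \frac{218}{5}\right) 39 = - \frac{8502}{5}$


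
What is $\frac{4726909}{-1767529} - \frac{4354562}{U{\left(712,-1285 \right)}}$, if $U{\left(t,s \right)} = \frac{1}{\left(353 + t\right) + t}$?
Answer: $- \frac{13677239579665455}{1767529} \approx -7.7381 \cdot 10^{9}$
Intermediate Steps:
$U{\left(t,s \right)} = \frac{1}{353 + 2 t}$
$\frac{4726909}{-1767529} - \frac{4354562}{U{\left(712,-1285 \right)}} = \frac{4726909}{-1767529} - \frac{4354562}{\frac{1}{353 + 2 \cdot 712}} = 4726909 \left(- \frac{1}{1767529}\right) - \frac{4354562}{\frac{1}{353 + 1424}} = - \frac{4726909}{1767529} - \frac{4354562}{\frac{1}{1777}} = - \frac{4726909}{1767529} - 4354562 \frac{1}{\frac{1}{1777}} = - \frac{4726909}{1767529} - 7738056674 = - \frac{13677239579665455}{1767529}$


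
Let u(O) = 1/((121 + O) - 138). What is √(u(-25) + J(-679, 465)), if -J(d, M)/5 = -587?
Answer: √5177298/42 ≈ 54.175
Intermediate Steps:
J(d, M) = 2935 (J(d, M) = -5*(-587) = 2935)
u(O) = 1/(-17 + O)
√(u(-25) + J(-679, 465)) = √(1/(-17 - 25) + 2935) = √(1/(-42) + 2935) = √(-1/42 + 2935) = √(123269/42) = √5177298/42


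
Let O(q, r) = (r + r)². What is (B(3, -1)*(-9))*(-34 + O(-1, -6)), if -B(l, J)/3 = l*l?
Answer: 26730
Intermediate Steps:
B(l, J) = -3*l² (B(l, J) = -3*l*l = -3*l²)
O(q, r) = 4*r² (O(q, r) = (2*r)² = 4*r²)
(B(3, -1)*(-9))*(-34 + O(-1, -6)) = (-3*3²*(-9))*(-34 + 4*(-6)²) = (-3*9*(-9))*(-34 + 4*36) = (-27*(-9))*(-34 + 144) = 243*110 = 26730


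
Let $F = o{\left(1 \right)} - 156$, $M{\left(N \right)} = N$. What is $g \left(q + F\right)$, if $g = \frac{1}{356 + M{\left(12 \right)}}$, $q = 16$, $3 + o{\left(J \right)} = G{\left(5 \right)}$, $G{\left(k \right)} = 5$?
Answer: $- \frac{3}{8} \approx -0.375$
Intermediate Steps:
$o{\left(J \right)} = 2$ ($o{\left(J \right)} = -3 + 5 = 2$)
$F = -154$ ($F = 2 - 156 = -154$)
$g = \frac{1}{368}$ ($g = \frac{1}{356 + 12} = \frac{1}{368} \approx 0.0027174$)
$g \left(q + F\right) = \frac{16 - 154}{368} = \frac{1}{368} \left(-138\right) = - \frac{3}{8}$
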